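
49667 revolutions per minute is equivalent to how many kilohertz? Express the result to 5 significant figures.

0.82778 kHz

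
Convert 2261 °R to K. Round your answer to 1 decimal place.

1256.1 kelvins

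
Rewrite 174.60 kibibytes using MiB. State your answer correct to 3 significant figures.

1 kibibyte = 0.0009765625 MiB.
174.60 × 0.0009765625 ≈ 0.171 MiB.

0.171 MiB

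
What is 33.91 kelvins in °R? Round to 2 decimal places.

°R = K × 9/5.
Applying the formula gives 61.04 °R.

61.04 °R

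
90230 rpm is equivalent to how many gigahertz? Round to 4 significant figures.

1 rpm = 1.66667e-11 gigahertz.
Thus 90230 × 1.66667e-11 ≈ 1.504e-6 GHz.

1.504e-6 GHz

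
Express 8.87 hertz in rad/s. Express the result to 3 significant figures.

55.7 rad/s

1 hertz = 6.28319 rad/s.
8.87 × 6.28319 ≈ 55.7 rad/s.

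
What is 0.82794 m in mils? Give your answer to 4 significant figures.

1 m = 39370.1 mil.
So 0.82794 × 39370.1 ≈ 32600 mil.

32600 mils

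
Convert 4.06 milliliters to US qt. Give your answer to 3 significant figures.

0.00429 US qt

1 mL = 0.00105669 US quarts.
Then 4.06 × 0.00105669 ≈ 0.00429 US qt.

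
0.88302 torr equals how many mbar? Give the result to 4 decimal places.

1.1773 mbar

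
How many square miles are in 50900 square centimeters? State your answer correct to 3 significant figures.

1.97e-6 mi²

1 cm² = 3.86102e-11 mi².
Thus 50900 × 3.86102e-11 ≈ 1.97e-6 mi².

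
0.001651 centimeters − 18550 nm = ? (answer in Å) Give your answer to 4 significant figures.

0.001651 cm = 165100 Å and 18550 nm = 185500 Å.
165100 − 185500 ≈ -20400 Å.

-20400 Å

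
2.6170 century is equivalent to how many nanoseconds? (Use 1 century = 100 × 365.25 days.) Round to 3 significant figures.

8.26 × 10^18 ns

1 century = 3.15576 × 10^18 nanoseconds.
Then 2.6170 × 3.15576 × 10^18 ≈ 8.26 × 10^18 ns.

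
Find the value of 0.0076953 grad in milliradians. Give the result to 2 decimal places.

0.12 mrad

1 grad = 15.7080 mrad.
Thus 0.0076953 × 15.7080 ≈ 0.12 mrad.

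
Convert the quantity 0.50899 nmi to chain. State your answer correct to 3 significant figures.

46.9 chain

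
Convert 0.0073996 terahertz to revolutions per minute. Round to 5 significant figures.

4.4398 × 10^11 rpm

1 terahertz = 6.00000 × 10^13 rpm.
Thus 0.0073996 × 6.00000 × 10^13 ≈ 4.4398 × 10^11 rpm.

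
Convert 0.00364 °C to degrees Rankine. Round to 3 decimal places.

491.677 °R

°R = (°C + 273.15) × 9/5.
Applying the formula gives 491.677 °R.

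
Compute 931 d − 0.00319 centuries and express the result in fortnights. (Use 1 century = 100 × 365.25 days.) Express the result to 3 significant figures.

58.2 fortnight

931 d = 66.5000 fortnight and 0.00319 century = 8.32248 fortnight.
66.5000 − 8.32248 ≈ 58.2 fortnight.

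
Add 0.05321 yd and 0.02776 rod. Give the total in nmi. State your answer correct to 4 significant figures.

0.0001017 nautical miles

0.05321 yd = 2.62717 × 10^-5 nmi and 0.02776 rod = 7.53837 × 10^-5 nmi.
2.62717 × 10^-5 + 7.53837 × 10^-5 ≈ 0.0001017 nmi.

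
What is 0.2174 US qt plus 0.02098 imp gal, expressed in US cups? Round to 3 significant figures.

0.2174 US qt = 0.869600 US cup and 0.02098 imp gal = 0.403135 US cup.
0.869600 + 0.403135 ≈ 1.27 US cup.

1.27 US cups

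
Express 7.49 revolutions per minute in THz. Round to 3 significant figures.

1 revolution per minute = 1.66667 × 10^-14 terahertz.
7.49 × 1.66667 × 10^-14 ≈ 1.25 × 10^-13 THz.

1.25 × 10^-13 THz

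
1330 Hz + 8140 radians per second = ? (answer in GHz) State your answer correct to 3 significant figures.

1330 Hz = 1.33000 × 10^-6 GHz and 8140 rad/s = 1.29552 × 10^-6 GHz.
1.33000 × 10^-6 + 1.29552 × 10^-6 ≈ 2.63 × 10^-6 GHz.

2.63 × 10^-6 GHz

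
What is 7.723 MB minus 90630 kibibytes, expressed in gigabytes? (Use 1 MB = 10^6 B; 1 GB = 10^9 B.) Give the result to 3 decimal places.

7.723 MB = 0.00772300 GB and 90630 KiB = 0.0928051 GB.
0.00772300 − 0.0928051 ≈ -0.085 GB.

-0.085 GB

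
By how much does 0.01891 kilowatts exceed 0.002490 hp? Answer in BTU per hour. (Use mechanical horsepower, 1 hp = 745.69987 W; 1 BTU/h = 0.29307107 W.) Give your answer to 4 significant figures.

58.19 BTU per hour

0.01891 kW = 64.5236 BTU/h and 0.002490 hp = 6.33564 BTU/h.
64.5236 − 6.33564 ≈ 58.19 BTU/h.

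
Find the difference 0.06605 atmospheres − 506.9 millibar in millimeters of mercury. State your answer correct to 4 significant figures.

-330.0 millimeters of mercury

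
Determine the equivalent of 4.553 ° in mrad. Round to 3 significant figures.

79.5 mrad

1 ° = 17.4533 milliradians.
Thus 4.553 × 17.4533 ≈ 79.5 mrad.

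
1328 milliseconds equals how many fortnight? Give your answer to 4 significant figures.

1 ms = 8.26720 × 10^-10 fortnight.
Then 1328 × 8.26720 × 10^-10 ≈ 1.098 × 10^-6 fortnight.

1.098 × 10^-6 fortnight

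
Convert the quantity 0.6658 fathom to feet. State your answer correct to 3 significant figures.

3.99 feet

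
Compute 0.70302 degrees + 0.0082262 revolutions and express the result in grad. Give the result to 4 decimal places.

4.0716 grad

0.70302 ° = 0.781133 grad and 0.0082262 rev = 3.29048 grad.
0.781133 + 3.29048 ≈ 4.0716 grad.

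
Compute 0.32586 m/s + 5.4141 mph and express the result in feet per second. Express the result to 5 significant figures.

9.0098 feet per second

0.32586 m/s = 1.06909 ft/s and 5.4141 mph = 7.94068 ft/s.
1.06909 + 7.94068 ≈ 9.0098 ft/s.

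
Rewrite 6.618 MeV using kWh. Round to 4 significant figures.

2.945e-19 kilowatt-hours

1 MeV = 4.45049e-20 kWh.
Thus 6.618 × 4.45049e-20 ≈ 2.945e-19 kWh.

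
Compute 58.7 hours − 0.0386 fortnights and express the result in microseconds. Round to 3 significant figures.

1.65 × 10^11 microseconds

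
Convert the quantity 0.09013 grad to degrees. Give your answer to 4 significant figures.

0.08112 °

1 grad = 0.900000 °.
So 0.09013 × 0.900000 ≈ 0.08112 °.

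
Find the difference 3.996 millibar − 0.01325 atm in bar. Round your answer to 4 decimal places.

-0.0094 bar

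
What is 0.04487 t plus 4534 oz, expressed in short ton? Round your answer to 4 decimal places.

0.04487 t = 0.04946071 short ton and 4534 oz = 0.1416875 short ton.
0.04946071 + 0.1416875 ≈ 0.1911 short ton.

0.1911 short tons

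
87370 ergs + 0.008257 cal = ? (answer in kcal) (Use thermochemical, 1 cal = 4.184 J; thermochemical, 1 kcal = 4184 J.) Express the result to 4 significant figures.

1.035 × 10^-5 kilocalories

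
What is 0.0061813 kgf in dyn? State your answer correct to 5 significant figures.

1 kilogram-force = 980665 dyn.
Then 0.0061813 × 980665 ≈ 6061.8 dyn.

6061.8 dyn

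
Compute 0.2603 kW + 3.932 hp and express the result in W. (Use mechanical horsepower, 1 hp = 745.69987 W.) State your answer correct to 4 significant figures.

3192 W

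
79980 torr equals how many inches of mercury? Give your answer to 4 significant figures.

1 torr = 0.0393701 inHg.
79980 × 0.0393701 ≈ 3149 inHg.

3149 inHg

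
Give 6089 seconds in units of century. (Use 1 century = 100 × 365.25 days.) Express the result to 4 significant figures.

1 s = 3.16881 × 10^-10 century.
Thus 6089 × 3.16881 × 10^-10 ≈ 1.929 × 10^-6 century.

1.929 × 10^-6 century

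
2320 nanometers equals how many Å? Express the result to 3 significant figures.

1 nm = 10.0000 Å.
2320 × 10.0000 ≈ 23200 Å.

23200 Å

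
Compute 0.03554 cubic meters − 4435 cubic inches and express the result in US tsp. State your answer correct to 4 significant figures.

-7534 US tsp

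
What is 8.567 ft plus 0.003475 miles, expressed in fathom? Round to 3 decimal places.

4.486 fathom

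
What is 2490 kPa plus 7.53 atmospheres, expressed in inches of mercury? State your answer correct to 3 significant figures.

2490 kPa = 735.297 inHg and 7.53 atm = 225.307 inHg.
735.297 + 225.307 ≈ 961 inHg.

961 inHg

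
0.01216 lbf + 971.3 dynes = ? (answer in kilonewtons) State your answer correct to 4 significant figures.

6.380e-5 kilonewtons

0.01216 lbf = 5.40904e-5 kN and 971.3 dyn = 9.71300e-6 kN.
5.40904e-5 + 9.71300e-6 ≈ 6.380e-5 kN.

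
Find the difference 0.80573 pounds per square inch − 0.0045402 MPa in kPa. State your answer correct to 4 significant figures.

1.015 kPa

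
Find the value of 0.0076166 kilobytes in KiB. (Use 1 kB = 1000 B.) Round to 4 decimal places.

0.0074 KiB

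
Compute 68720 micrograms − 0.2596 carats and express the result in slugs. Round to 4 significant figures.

68720 μg = 4.70882e-6 slug and 0.2596 ct = 3.55765e-6 slug.
4.70882e-6 − 3.55765e-6 ≈ 1.151e-6 slug.

1.151e-6 slugs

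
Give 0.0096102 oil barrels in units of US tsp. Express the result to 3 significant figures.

1 bbl = 32256.0 US tsp.
So 0.0096102 × 32256.0 ≈ 310 US tsp.

310 US tsp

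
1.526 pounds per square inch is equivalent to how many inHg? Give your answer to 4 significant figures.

1 pound per square inch = 2.03602 inches of mercury.
Thus 1.526 × 2.03602 ≈ 3.107 inHg.

3.107 inHg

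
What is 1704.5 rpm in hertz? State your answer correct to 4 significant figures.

1 revolution per minute = 0.0166667 hertz.
Then 1704.5 × 0.0166667 ≈ 28.41 Hz.

28.41 hertz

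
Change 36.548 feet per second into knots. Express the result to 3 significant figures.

1 ft/s = 0.592484 kn.
So 36.548 × 0.592484 ≈ 21.7 kn.

21.7 kn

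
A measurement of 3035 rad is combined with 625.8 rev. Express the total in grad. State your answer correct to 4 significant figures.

3035 rad = 193214 grad and 625.8 rev = 250320 grad.
193214 + 250320 ≈ 443500 grad.

443500 grad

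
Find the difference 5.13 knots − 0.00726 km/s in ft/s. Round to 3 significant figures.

5.13 kn = 8.65846 ft/s and 0.00726 km/s = 23.8189 ft/s.
8.65846 − 23.8189 ≈ -15.2 ft/s.

-15.2 feet per second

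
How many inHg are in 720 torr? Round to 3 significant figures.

28.3 inches of mercury

1 torr = 0.0393701 inHg.
720 × 0.0393701 ≈ 28.3 inHg.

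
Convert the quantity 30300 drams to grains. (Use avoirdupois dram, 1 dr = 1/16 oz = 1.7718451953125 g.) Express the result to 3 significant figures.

829000 gr

1 dram = 27.34375 grains.
30300 × 27.34375 ≈ 829000 gr.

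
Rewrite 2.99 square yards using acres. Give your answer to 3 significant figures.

1 square yard = 0.000206612 acres.
2.99 × 0.000206612 ≈ 0.000618 acre.

0.000618 acre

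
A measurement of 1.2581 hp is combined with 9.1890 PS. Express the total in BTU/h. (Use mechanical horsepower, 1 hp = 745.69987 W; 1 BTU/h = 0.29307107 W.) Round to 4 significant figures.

26260 BTU/h

1.2581 hp = 3201.15 BTU/h and 9.1890 PS = 23061.0 BTU/h.
3201.15 + 23061.0 ≈ 26260 BTU/h.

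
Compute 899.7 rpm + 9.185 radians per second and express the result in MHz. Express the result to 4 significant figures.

899.7 rpm = 1.49950e-5 MHz and 9.185 rad/s = 1.46184e-6 MHz.
1.49950e-5 + 1.46184e-6 ≈ 1.646e-5 MHz.

1.646e-5 megahertz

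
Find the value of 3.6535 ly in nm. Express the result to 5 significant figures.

3.4565 × 10^25 nm

1 ly = 9.46073 × 10^24 nm.
Thus 3.6535 × 9.46073 × 10^24 ≈ 3.4565 × 10^25 nm.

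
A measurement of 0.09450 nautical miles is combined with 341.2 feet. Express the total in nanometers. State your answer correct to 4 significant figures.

0.09450 nmi = 1.75014e+11 nm and 341.2 ft = 1.03998e+11 nm.
1.75014e+11 + 1.03998e+11 ≈ 2.790e+11 nm.

2.790e+11 nanometers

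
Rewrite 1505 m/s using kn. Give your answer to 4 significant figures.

2925 kn

1 m/s = 1.94384 kn.
Then 1505 × 1.94384 ≈ 2925 kn.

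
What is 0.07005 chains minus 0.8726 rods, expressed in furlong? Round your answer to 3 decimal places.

0.07005 chain = 0.00700500 furlong and 0.8726 rod = 0.0218150 furlong.
0.00700500 − 0.0218150 ≈ -0.015 furlong.

-0.015 furlongs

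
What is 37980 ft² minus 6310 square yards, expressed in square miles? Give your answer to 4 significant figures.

-0.0006747 mi²

37980 ft² = 0.00136235 mi² and 6310 yd² = 0.00203706 mi².
0.00136235 − 0.00203706 ≈ -0.0006747 mi².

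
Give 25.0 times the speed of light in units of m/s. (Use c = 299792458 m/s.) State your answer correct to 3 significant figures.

1 c = 2.99792 × 10^8 meters per second.
Then 25.0 × 2.99792 × 10^8 ≈ 7.49 × 10^9 m/s.

7.49 × 10^9 m/s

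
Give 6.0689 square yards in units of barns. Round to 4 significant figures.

5.074e+28 barns

1 square yard = 8.36127e+27 barns.
So 6.0689 × 8.36127e+27 ≈ 5.074e+28 barn.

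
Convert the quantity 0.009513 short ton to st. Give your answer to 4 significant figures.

1 short ton = 142.857 st.
Then 0.009513 × 142.857 ≈ 1.359 st.

1.359 st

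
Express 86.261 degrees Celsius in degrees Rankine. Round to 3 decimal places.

°R = (°C + 273.15) × 9/5.
Applying the formula gives 646.940 °R.

646.940 °R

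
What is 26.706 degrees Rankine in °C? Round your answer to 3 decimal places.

-258.313 °C

°R = (°C + 273.15) × 9/5.
Applying the formula gives -258.313 °C.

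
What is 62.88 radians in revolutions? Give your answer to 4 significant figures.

10.01 revolutions

1 radian = 0.159155 rev.
62.88 × 0.159155 ≈ 10.01 rev.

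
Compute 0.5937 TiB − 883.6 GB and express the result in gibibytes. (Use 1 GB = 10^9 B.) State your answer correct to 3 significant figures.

0.5937 TiB = 607.949 GiB and 883.6 GB = 822.917 GiB.
607.949 − 822.917 ≈ -215 GiB.

-215 GiB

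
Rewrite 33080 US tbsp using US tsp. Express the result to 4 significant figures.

1 US tablespoon = 3.00000 US teaspoons.
33080 × 3.00000 ≈ 99240 US tsp.

99240 US teaspoons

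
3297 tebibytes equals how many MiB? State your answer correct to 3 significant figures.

3.46e+9 mebibytes

1 tebibyte = 1.04858e+6 mebibytes.
Thus 3297 × 1.04858e+6 ≈ 3.46e+9 MiB.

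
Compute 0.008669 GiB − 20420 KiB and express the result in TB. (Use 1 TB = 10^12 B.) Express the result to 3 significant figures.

-1.16 × 10^-5 TB

0.008669 GiB = 9.30827 × 10^-6 TB and 20420 KiB = 2.09101 × 10^-5 TB.
9.30827 × 10^-6 − 2.09101 × 10^-5 ≈ -1.16 × 10^-5 TB.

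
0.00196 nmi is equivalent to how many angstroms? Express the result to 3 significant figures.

3.63e+10 angstroms

1 nmi = 1.85200e+13 Å.
Thus 0.00196 × 1.85200e+13 ≈ 3.63e+10 Å.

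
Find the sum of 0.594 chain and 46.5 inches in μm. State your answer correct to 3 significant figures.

0.594 chain = 1.19494 × 10^7 μm and 46.5 in = 1.18110 × 10^6 μm.
1.19494 × 10^7 + 1.18110 × 10^6 ≈ 1.31 × 10^7 μm.

1.31 × 10^7 micrometers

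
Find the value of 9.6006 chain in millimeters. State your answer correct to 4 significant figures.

1 chain = 20116.8 mm.
Thus 9.6006 × 20116.8 ≈ 193100 mm.

193100 mm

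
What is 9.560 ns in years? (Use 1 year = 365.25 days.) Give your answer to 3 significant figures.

3.03e-16 yr

1 ns = 3.16881e-17 years.
So 9.560 × 3.16881e-17 ≈ 3.03e-16 yr.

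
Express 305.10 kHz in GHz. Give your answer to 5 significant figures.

0.00030510 GHz

1 kHz = 1.00000 × 10^-6 gigahertz.
Then 305.10 × 1.00000 × 10^-6 ≈ 0.00030510 GHz.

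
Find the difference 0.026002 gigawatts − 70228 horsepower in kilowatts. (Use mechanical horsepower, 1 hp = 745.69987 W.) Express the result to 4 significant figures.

-26370 kW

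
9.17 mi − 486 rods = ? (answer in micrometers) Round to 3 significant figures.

9.17 mi = 1.47577e+10 μm and 486 rod = 2.44419e+9 μm.
1.47577e+10 − 2.44419e+9 ≈ 1.23e+10 μm.

1.23e+10 μm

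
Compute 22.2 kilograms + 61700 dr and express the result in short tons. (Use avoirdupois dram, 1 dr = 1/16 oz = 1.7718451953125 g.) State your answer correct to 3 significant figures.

0.145 short ton

22.2 kg = 0.0244713 short ton and 61700 dr = 0.120508 short ton.
0.0244713 + 0.120508 ≈ 0.145 short ton.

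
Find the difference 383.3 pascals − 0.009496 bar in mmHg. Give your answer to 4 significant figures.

383.3 Pa = 2.87499 mmHg and 0.009496 bar = 7.12258 mmHg.
2.87499 − 7.12258 ≈ -4.248 mmHg.

-4.248 millimeters of mercury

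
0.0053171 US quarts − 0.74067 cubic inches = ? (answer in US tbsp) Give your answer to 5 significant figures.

0.0053171 US qt = 0.3402944 US tbsp and 0.74067 in³ = 0.8208291 US tbsp.
0.3402944 − 0.8208291 ≈ -0.48053 US tbsp.

-0.48053 US tbsp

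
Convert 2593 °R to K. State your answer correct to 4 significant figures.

1441 K

°R = K × 9/5.
Applying the formula gives 1441 K.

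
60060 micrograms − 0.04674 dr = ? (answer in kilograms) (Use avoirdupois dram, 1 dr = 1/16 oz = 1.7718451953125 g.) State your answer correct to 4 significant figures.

-2.276 × 10^-5 kg

60060 μg = 6.00600 × 10^-5 kg and 0.04674 dr = 8.28160 × 10^-5 kg.
6.00600 × 10^-5 − 8.28160 × 10^-5 ≈ -2.276 × 10^-5 kg.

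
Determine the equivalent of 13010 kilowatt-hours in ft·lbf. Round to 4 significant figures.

1 kilowatt-hour = 2.65522 × 10^6 ft·lbf.
So 13010 × 2.65522 × 10^6 ≈ 3.454 × 10^10 ft·lbf.

3.454 × 10^10 ft·lbf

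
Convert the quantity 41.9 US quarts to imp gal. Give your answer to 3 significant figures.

8.72 imperial gallons

1 US quart = 0.208169 imp gal.
Then 41.9 × 0.208169 ≈ 8.72 imp gal.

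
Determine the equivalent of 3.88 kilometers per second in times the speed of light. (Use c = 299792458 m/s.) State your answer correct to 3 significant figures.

1.29e-5 c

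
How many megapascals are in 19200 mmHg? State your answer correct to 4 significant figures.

2.560 MPa

1 millimeter of mercury = 0.000133322 megapascals.
Thus 19200 × 0.000133322 ≈ 2.560 MPa.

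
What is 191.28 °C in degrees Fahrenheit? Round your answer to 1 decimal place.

°C = (°F − 32) × 5/9.
Applying the formula gives 376.3 °F.

376.3 °F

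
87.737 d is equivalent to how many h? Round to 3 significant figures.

2110 h

1 day = 24.0000 hours.
87.737 × 24.0000 ≈ 2110 h.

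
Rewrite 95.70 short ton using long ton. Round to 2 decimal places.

85.45 long ton

1 short ton = 0.892857 long ton.
So 95.70 × 0.892857 ≈ 85.45 long ton.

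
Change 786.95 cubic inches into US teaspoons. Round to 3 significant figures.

1 in³ = 3.32468 US teaspoons.
Thus 786.95 × 3.32468 ≈ 2620 US tsp.

2620 US tsp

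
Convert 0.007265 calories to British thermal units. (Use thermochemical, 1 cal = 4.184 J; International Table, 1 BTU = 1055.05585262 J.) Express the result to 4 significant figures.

2.881e-5 BTU

1 calorie = 0.00396567 British thermal units.
Thus 0.007265 × 0.00396567 ≈ 2.881e-5 BTU.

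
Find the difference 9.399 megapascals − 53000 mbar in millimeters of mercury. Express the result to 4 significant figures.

9.399 MPa = 70498.29 mmHg and 53000 mbar = 39753.26 mmHg.
70498.29 − 39753.26 ≈ 30750 mmHg.

30750 millimeters of mercury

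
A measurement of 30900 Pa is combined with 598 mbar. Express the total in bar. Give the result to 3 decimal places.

0.907 bar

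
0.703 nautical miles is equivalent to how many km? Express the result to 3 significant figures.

1.30 km

1 nautical mile = 1.85200 kilometers.
Thus 0.703 × 1.85200 ≈ 1.30 km.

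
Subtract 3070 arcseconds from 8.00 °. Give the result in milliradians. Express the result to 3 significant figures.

125 milliradians

8.00 ° = 139.626 mrad and 3070 arcsec = 14.8838 mrad.
139.626 − 14.8838 ≈ 125 mrad.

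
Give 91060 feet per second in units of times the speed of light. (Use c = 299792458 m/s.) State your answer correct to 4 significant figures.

9.258e-5 c

1 ft/s = 1.01670e-9 times the speed of light.
Thus 91060 × 1.01670e-9 ≈ 9.258e-5 c.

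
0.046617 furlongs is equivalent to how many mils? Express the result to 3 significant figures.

369000 mil

1 furlong = 7.92000 × 10^6 mil.
So 0.046617 × 7.92000 × 10^6 ≈ 369000 mil.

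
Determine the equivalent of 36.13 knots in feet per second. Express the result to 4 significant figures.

60.98 ft/s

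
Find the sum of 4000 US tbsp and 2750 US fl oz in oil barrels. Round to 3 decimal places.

0.884 bbl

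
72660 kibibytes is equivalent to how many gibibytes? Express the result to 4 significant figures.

1 KiB = 9.53674e-7 gibibytes.
Thus 72660 × 9.53674e-7 ≈ 0.06929 GiB.

0.06929 GiB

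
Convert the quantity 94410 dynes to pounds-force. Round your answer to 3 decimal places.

0.212 lbf

1 dyn = 2.24809 × 10^-6 pounds-force.
So 94410 × 2.24809 × 10^-6 ≈ 0.212 lbf.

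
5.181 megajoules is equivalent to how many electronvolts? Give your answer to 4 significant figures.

3.234e+25 eV

1 MJ = 6.24151e+24 eV.
Then 5.181 × 6.24151e+24 ≈ 3.234e+25 eV.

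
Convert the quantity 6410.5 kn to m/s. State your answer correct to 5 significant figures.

1 kn = 0.514444 m/s.
Then 6410.5 × 0.514444 ≈ 3297.8 m/s.

3297.8 m/s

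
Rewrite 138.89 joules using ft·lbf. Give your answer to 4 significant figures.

102.4 ft·lbf

1 joule = 0.737562 ft·lbf.
Then 138.89 × 0.737562 ≈ 102.4 ft·lbf.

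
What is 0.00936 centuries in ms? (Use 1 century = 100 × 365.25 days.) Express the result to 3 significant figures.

1 century = 3.15576 × 10^12 ms.
0.00936 × 3.15576 × 10^12 ≈ 2.95 × 10^10 ms.

2.95 × 10^10 milliseconds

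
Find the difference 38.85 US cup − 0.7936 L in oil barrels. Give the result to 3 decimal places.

38.85 US cup = 0.0578125 bbl and 0.7936 L = 0.00499159 bbl.
0.0578125 − 0.00499159 ≈ 0.053 bbl.

0.053 oil barrels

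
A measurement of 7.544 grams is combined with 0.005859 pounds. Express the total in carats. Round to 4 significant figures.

7.544 g = 37.7200 ct and 0.005859 lb = 13.2880 ct.
37.7200 + 13.2880 ≈ 51.01 ct.

51.01 ct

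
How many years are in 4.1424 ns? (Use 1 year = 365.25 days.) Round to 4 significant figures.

1.313e-16 yr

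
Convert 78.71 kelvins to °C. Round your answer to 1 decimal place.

K = °C + 273.15.
Applying the formula gives -194.4 °C.

-194.4 degrees Celsius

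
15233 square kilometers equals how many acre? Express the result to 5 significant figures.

3.7642e+6 acres

1 km² = 247.105 acres.
Then 15233 × 247.105 ≈ 3.7642e+6 acre.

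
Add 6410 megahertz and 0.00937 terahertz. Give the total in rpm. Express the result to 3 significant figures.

6410 MHz = 3.84600e+11 rpm and 0.00937 THz = 5.62200e+11 rpm.
3.84600e+11 + 5.62200e+11 ≈ 9.47e+11 rpm.

9.47e+11 rpm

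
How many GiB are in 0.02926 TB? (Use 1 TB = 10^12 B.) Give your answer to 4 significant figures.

1 TB = 931.323 gibibytes.
0.02926 × 931.323 ≈ 27.25 GiB.

27.25 gibibytes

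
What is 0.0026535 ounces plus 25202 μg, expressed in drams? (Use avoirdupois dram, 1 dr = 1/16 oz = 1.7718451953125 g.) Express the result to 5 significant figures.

0.0026535 oz = 0.0424560 dr and 25202 μg = 0.0142236 dr.
0.0424560 + 0.0142236 ≈ 0.056680 dr.

0.056680 dr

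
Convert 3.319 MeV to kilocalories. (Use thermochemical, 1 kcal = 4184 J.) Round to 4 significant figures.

1.271e-16 kilocalories

1 megaelectronvolt = 3.82929e-17 kilocalories.
Then 3.319 × 3.82929e-17 ≈ 1.271e-16 kcal.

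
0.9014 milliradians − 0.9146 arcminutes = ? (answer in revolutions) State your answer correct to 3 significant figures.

0.9014 mrad = 0.000143462 rev and 0.9146 arcmin = 4.23426e-5 rev.
0.000143462 − 4.23426e-5 ≈ 0.000101 rev.

0.000101 rev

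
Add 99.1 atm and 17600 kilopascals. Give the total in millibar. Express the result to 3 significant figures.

276000 mbar

99.1 atm = 100413 mbar and 17600 kPa = 176000 mbar.
100413 + 176000 ≈ 276000 mbar.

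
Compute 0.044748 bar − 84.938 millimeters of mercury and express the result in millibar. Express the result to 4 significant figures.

0.044748 bar = 44.7480 mbar and 84.938 mmHg = 113.241 mbar.
44.7480 − 113.241 ≈ -68.49 mbar.

-68.49 millibar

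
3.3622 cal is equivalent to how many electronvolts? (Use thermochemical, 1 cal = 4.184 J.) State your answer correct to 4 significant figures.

8.780e+19 eV

1 cal = 2.61145e+19 eV.
Thus 3.3622 × 2.61145e+19 ≈ 8.780e+19 eV.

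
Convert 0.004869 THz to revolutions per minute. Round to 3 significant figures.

2.92 × 10^11 revolutions per minute

1 THz = 6.00000 × 10^13 revolutions per minute.
So 0.004869 × 6.00000 × 10^13 ≈ 2.92 × 10^11 rpm.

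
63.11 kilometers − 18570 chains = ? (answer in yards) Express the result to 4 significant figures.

-339500 yd

63.11 km = 69017.9 yd and 18570 chain = 408540 yd.
69017.9 − 408540 ≈ -339500 yd.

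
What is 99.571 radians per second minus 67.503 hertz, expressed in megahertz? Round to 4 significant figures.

99.571 rad/s = 1.58472e-5 MHz and 67.503 Hz = 6.75030e-5 MHz.
1.58472e-5 − 6.75030e-5 ≈ -5.166e-5 MHz.

-5.166e-5 MHz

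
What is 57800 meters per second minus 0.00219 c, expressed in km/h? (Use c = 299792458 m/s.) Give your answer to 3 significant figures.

-2.16 × 10^6 kilometers per hour

57800 m/s = 208080 km/h and 0.00219 c = 2.36356 × 10^6 km/h.
208080 − 2.36356 × 10^6 ≈ -2.16 × 10^6 km/h.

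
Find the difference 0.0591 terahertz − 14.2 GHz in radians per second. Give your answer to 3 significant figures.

2.82 × 10^11 radians per second

0.0591 THz = 3.71336 × 10^11 rad/s and 14.2 GHz = 8.92212 × 10^10 rad/s.
3.71336 × 10^11 − 8.92212 × 10^10 ≈ 2.82 × 10^11 rad/s.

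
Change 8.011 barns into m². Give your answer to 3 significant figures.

8.01 × 10^-28 square meters

1 barn = 1.00000 × 10^-28 m².
8.011 × 1.00000 × 10^-28 ≈ 8.01 × 10^-28 m².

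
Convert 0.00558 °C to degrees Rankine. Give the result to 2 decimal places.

°R = (°C + 273.15) × 9/5.
Applying the formula gives 491.68 °R.

491.68 °R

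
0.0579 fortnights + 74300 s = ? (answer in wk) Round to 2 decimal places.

0.0579 fortnight = 0.115800 wk and 74300 s = 0.122851 wk.
0.115800 + 0.122851 ≈ 0.24 wk.

0.24 wk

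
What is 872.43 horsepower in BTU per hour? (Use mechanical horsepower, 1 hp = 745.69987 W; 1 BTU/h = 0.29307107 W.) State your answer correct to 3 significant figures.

2.22e+6 BTU/h

1 horsepower = 2544.43 BTU/h.
872.43 × 2544.43 ≈ 2.22e+6 BTU/h.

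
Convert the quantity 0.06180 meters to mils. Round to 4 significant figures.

1 meter = 39370.1 mil.
Then 0.06180 × 39370.1 ≈ 2433 mil.

2433 mil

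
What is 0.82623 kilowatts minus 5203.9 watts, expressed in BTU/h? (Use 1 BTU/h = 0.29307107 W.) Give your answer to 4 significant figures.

-14940 BTU/h

0.82623 kW = 2819.21 BTU/h and 5203.9 W = 17756.4 BTU/h.
2819.21 − 17756.4 ≈ -14940 BTU/h.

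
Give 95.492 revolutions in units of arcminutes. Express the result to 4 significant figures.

2.063 × 10^6 arcmin

1 revolution = 21600.0 arcmin.
95.492 × 21600.0 ≈ 2.063 × 10^6 arcmin.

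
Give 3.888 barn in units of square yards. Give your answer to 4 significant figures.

4.650 × 10^-28 yd²

1 barn = 1.19599 × 10^-28 yd².
Then 3.888 × 1.19599 × 10^-28 ≈ 4.650 × 10^-28 yd².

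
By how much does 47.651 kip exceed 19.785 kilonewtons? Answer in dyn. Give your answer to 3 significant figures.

1.92 × 10^10 dyn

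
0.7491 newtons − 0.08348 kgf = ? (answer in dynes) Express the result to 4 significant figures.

-6956 dyn

0.7491 N = 74910.0 dyn and 0.08348 kgf = 81865.9 dyn.
74910.0 − 81865.9 ≈ -6956 dyn.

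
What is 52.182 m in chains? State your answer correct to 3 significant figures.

2.59 chains

1 meter = 0.0497097 chains.
So 52.182 × 0.0497097 ≈ 2.59 chain.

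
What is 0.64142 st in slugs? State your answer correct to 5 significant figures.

0.27910 slugs

1 stone = 0.435133 slug.
Then 0.64142 × 0.435133 ≈ 0.27910 slug.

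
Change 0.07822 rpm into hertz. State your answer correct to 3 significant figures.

1 rpm = 0.0166667 Hz.
Then 0.07822 × 0.0166667 ≈ 0.00130 Hz.

0.00130 hertz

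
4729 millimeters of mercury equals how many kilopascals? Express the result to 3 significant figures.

1 millimeter of mercury = 0.133322 kPa.
So 4729 × 0.133322 ≈ 630 kPa.

630 kilopascals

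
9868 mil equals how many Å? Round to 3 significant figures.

2.51e+9 Å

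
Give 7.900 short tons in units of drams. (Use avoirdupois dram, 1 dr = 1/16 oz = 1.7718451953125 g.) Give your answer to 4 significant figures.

4.045e+6 dr

1 short ton = 512000 drams.
Then 7.900 × 512000 ≈ 4.045e+6 dr.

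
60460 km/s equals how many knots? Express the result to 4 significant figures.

1 kilometer per second = 1943.84 kn.
Thus 60460 × 1943.84 ≈ 1.175e+8 kn.

1.175e+8 knots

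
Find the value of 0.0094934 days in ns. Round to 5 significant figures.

1 day = 8.64000 × 10^13 nanoseconds.
Thus 0.0094934 × 8.64000 × 10^13 ≈ 8.2023 × 10^11 ns.

8.2023 × 10^11 nanoseconds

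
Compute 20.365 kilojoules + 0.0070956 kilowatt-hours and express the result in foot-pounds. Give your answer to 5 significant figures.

20.365 kJ = 15020.5 ft·lbf and 0.0070956 kWh = 18840.4 ft·lbf.
15020.5 + 18840.4 ≈ 33861 ft·lbf.

33861 foot-pounds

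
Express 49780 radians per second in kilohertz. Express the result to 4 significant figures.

1 rad/s = 0.000159155 kHz.
Thus 49780 × 0.000159155 ≈ 7.923 kHz.

7.923 kHz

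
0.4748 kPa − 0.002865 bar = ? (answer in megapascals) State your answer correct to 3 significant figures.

0.4748 kPa = 0.000474800 MPa and 0.002865 bar = 0.000286500 MPa.
0.000474800 − 0.000286500 ≈ 0.000188 MPa.

0.000188 MPa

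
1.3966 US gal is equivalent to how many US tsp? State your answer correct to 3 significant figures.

1070 US tsp

1 US gallon = 768.000 US tsp.
1.3966 × 768.000 ≈ 1070 US tsp.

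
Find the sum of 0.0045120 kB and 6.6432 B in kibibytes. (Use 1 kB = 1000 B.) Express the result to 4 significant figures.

0.0045120 kB = 0.00440625 KiB and 6.6432 B = 0.00648750 KiB.
0.00440625 + 0.00648750 ≈ 0.01089 KiB.

0.01089 KiB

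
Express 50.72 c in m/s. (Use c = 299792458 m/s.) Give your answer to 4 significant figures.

1 speed of light = 2.99792e+8 meters per second.
So 50.72 × 2.99792e+8 ≈ 1.521e+10 m/s.

1.521e+10 meters per second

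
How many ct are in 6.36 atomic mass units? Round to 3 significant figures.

1 atomic mass unit = 8.30270 × 10^-24 ct.
6.36 × 8.30270 × 10^-24 ≈ 5.28 × 10^-23 ct.

5.28 × 10^-23 ct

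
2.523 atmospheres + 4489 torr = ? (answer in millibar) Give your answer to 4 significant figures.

8541 mbar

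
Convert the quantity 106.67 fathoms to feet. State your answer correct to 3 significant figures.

640 ft

1 fathom = 6.00000 ft.
So 106.67 × 6.00000 ≈ 640 ft.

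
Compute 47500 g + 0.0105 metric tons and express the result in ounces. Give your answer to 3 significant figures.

47500 g = 1675.51 oz and 0.0105 t = 370.377 oz.
1675.51 + 370.377 ≈ 2050 oz.

2050 ounces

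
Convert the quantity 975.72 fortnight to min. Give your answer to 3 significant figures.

1.97e+7 min

1 fortnight = 20160.0 min.
So 975.72 × 20160.0 ≈ 1.97e+7 min.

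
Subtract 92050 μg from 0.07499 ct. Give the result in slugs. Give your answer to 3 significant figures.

0.07499 ct = 1.02769e-6 slug and 92050 μg = 6.30743e-6 slug.
1.02769e-6 − 6.30743e-6 ≈ -5.28e-6 slug.

-5.28e-6 slugs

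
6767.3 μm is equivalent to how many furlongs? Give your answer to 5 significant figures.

3.3640e-5 furlongs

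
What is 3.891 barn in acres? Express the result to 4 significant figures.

1 barn = 2.47105 × 10^-32 acre.
So 3.891 × 2.47105 × 10^-32 ≈ 9.615 × 10^-32 acre.

9.615 × 10^-32 acre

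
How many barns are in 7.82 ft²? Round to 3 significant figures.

7.27 × 10^27 barns

1 square foot = 9.29030 × 10^26 barn.
Then 7.82 × 9.29030 × 10^26 ≈ 7.27 × 10^27 barn.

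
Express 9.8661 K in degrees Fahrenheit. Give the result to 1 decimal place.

K = (°F + 459.67) × 5/9.
Applying the formula gives -441.9 °F.

-441.9 degrees Fahrenheit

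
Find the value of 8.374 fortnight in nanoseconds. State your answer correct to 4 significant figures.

1.013e+16 nanoseconds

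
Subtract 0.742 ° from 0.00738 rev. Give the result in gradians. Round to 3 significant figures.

2.13 grad

0.00738 rev = 2.95200 grad and 0.742 ° = 0.824444 grad.
2.95200 − 0.824444 ≈ 2.13 grad.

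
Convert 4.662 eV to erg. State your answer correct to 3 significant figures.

7.47e-12 erg

1 eV = 1.60218e-12 ergs.
Then 4.662 × 1.60218e-12 ≈ 7.47e-12 erg.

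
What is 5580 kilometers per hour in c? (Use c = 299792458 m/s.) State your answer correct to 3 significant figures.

5.17 × 10^-6 c

1 km/h = 9.26567 × 10^-10 c.
5580 × 9.26567 × 10^-10 ≈ 5.17 × 10^-6 c.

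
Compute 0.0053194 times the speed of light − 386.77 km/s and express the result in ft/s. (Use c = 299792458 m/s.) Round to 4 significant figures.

3.963e+6 ft/s

0.0053194 c = 5.23201e+6 ft/s and 386.77 km/s = 1.26893e+6 ft/s.
5.23201e+6 − 1.26893e+6 ≈ 3.963e+6 ft/s.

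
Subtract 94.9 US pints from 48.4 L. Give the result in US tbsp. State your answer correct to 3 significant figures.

48.4 L = 3273.20 US tbsp and 94.9 US pt = 3036.80 US tbsp.
3273.20 − 3036.80 ≈ 236 US tbsp.

236 US tbsp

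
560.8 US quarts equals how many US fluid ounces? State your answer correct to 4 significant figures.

17950 US fl oz

1 US quart = 32.0000 US fluid ounces.
Then 560.8 × 32.0000 ≈ 17950 US fl oz.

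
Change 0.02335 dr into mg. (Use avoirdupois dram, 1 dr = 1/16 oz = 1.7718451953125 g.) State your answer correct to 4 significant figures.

1 dr = 1771.85 milligrams.
Then 0.02335 × 1771.85 ≈ 41.37 mg.

41.37 mg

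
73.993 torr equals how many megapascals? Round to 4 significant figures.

0.009865 megapascals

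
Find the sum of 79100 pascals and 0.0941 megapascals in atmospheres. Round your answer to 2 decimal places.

79100 Pa = 0.780656 atm and 0.0941 MPa = 0.928695 atm.
0.780656 + 0.928695 ≈ 1.71 atm.

1.71 atm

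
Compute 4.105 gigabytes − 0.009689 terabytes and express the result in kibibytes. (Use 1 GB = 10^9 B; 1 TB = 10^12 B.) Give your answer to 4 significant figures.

-5.453 × 10^6 kibibytes

4.105 GB = 4.00879 × 10^6 KiB and 0.009689 TB = 9.46191 × 10^6 KiB.
4.00879 × 10^6 − 9.46191 × 10^6 ≈ -5.453 × 10^6 KiB.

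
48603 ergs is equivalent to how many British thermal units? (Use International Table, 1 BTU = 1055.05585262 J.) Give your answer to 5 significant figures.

1 erg = 9.47817e-11 BTU.
So 48603 × 9.47817e-11 ≈ 4.6067e-6 BTU.

4.6067e-6 British thermal units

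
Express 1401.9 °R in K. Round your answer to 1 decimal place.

778.8 kelvins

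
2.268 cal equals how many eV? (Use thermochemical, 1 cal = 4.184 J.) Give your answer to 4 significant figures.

1 calorie = 2.61145e+19 eV.
So 2.268 × 2.61145e+19 ≈ 5.923e+19 eV.

5.923e+19 electronvolts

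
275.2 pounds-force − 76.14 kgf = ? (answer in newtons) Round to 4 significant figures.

477.5 newtons

275.2 lbf = 1224.15 N and 76.14 kgf = 746.678 N.
1224.15 − 746.678 ≈ 477.5 N.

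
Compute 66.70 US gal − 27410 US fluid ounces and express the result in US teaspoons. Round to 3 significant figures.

66.70 US gal = 51225.6 US tsp and 27410 US fl oz = 164460 US tsp.
51225.6 − 164460 ≈ -113000 US tsp.

-113000 US teaspoons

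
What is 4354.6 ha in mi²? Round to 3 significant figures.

16.8 square miles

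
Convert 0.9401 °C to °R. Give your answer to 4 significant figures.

°R = (°C + 273.15) × 9/5.
Applying the formula gives 493.4 °R.

493.4 °R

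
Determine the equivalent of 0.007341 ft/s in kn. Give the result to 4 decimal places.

0.0043 knots

1 ft/s = 0.592484 kn.
Then 0.007341 × 0.592484 ≈ 0.0043 kn.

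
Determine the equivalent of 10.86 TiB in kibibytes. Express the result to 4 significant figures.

1.166e+10 KiB

1 tebibyte = 1.07374e+9 KiB.
Then 10.86 × 1.07374e+9 ≈ 1.166e+10 KiB.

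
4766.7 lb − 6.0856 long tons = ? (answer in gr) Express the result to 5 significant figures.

4766.7 lb = 3.33669e+7 gr and 6.0856 long ton = 9.54222e+7 gr.
3.33669e+7 − 9.54222e+7 ≈ -6.2055e+7 gr.

-6.2055e+7 gr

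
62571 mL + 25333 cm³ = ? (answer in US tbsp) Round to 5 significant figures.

5944.8 US tablespoons

62571 mL = 4231.55 US tbsp and 25333 cm³ = 1713.22 US tbsp.
4231.55 + 1713.22 ≈ 5944.8 US tbsp.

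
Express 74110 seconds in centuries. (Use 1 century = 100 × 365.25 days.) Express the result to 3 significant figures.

1 s = 3.16881 × 10^-10 centuries.
Thus 74110 × 3.16881 × 10^-10 ≈ 2.35 × 10^-5 century.

2.35 × 10^-5 century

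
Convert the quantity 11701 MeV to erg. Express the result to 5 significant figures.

1 megaelectronvolt = 1.60218e-6 ergs.
Then 11701 × 1.60218e-6 ≈ 0.018747 erg.

0.018747 ergs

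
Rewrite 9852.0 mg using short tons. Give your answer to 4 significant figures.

1 milligram = 1.10231 × 10^-9 short ton.
So 9852.0 × 1.10231 × 10^-9 ≈ 1.086 × 10^-5 short ton.

1.086 × 10^-5 short ton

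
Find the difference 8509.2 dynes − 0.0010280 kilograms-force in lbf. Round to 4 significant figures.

0.01686 pounds-force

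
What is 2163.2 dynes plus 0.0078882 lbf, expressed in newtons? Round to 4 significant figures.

2163.2 dyn = 0.0216320 N and 0.0078882 lbf = 0.0350885 N.
0.0216320 + 0.0350885 ≈ 0.05672 N.

0.05672 N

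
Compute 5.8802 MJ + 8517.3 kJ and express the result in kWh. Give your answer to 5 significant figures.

5.8802 MJ = 1.63339 kWh and 8517.3 kJ = 2.36592 kWh.
1.63339 + 2.36592 ≈ 3.9993 kWh.

3.9993 kWh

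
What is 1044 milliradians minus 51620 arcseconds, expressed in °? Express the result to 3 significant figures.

1044 mrad = 59.8168 ° and 51620 arcsec = 14.3389 °.
59.8168 − 14.3389 ≈ 45.5 °.

45.5 degrees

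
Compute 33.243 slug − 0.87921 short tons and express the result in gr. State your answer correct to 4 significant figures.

-4.822e+6 gr

33.243 slug = 7.48693e+6 gr and 0.87921 short ton = 1.23089e+7 gr.
7.48693e+6 − 1.23089e+7 ≈ -4.822e+6 gr.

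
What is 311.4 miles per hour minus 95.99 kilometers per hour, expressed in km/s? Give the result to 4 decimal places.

311.4 mph = 0.139208 km/s and 95.99 km/h = 0.0266639 km/s.
0.139208 − 0.0266639 ≈ 0.1125 km/s.

0.1125 km/s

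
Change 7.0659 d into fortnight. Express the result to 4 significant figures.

1 day = 0.0714286 fortnight.
Thus 7.0659 × 0.0714286 ≈ 0.5047 fortnight.

0.5047 fortnight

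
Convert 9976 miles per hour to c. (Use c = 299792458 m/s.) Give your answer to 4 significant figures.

1 mile per hour = 1.49116e-9 times the speed of light.
Thus 9976 × 1.49116e-9 ≈ 1.488e-5 c.

1.488e-5 c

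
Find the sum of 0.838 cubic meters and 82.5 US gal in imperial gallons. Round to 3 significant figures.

0.838 m³ = 184.334 imp gal and 82.5 US gal = 68.6956 imp gal.
184.334 + 68.6956 ≈ 253 imp gal.

253 imp gal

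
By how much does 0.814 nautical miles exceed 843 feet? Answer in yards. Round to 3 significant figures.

1370 yd

0.814 nmi = 1648.65 yd and 843 ft = 281.000 yd.
1648.65 − 281.000 ≈ 1370 yd.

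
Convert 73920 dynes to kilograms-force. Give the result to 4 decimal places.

0.0754 kgf

1 dyn = 1.01972e-6 kgf.
Thus 73920 × 1.01972e-6 ≈ 0.0754 kgf.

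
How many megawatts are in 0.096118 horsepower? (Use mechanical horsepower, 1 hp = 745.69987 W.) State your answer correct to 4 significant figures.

7.168 × 10^-5 MW

1 hp = 0.000745700 MW.
Then 0.096118 × 0.000745700 ≈ 7.168 × 10^-5 MW.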